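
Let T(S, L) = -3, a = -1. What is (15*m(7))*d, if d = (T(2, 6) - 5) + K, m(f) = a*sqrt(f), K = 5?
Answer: 45*sqrt(7) ≈ 119.06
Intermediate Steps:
m(f) = -sqrt(f)
d = -3 (d = (-3 - 5) + 5 = -8 + 5 = -3)
(15*m(7))*d = (15*(-sqrt(7)))*(-3) = -15*sqrt(7)*(-3) = 45*sqrt(7)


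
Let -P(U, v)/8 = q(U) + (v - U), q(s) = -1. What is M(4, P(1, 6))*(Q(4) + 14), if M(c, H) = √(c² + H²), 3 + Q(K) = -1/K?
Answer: 43*√65 ≈ 346.68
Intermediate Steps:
Q(K) = -3 - 1/K
P(U, v) = 8 - 8*v + 8*U (P(U, v) = -8*(-1 + (v - U)) = -8*(-1 + v - U) = 8 - 8*v + 8*U)
M(c, H) = √(H² + c²)
M(4, P(1, 6))*(Q(4) + 14) = √((8 - 8*6 + 8*1)² + 4²)*((-3 - 1/4) + 14) = √((8 - 48 + 8)² + 16)*((-3 - 1*¼) + 14) = √((-32)² + 16)*((-3 - ¼) + 14) = √(1024 + 16)*(-13/4 + 14) = √1040*(43/4) = (4*√65)*(43/4) = 43*√65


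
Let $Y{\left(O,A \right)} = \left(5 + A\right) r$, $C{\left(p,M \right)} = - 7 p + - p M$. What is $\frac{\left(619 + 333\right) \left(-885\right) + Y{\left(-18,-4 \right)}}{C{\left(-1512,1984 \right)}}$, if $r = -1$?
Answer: $- \frac{842521}{3010392} \approx -0.27987$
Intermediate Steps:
$C{\left(p,M \right)} = - 7 p - M p$
$Y{\left(O,A \right)} = -5 - A$ ($Y{\left(O,A \right)} = \left(5 + A\right) \left(-1\right) = -5 - A$)
$\frac{\left(619 + 333\right) \left(-885\right) + Y{\left(-18,-4 \right)}}{C{\left(-1512,1984 \right)}} = \frac{\left(619 + 333\right) \left(-885\right) - 1}{\left(-1\right) \left(-1512\right) \left(7 + 1984\right)} = \frac{952 \left(-885\right) + \left(-5 + 4\right)}{\left(-1\right) \left(-1512\right) 1991} = \frac{-842520 - 1}{3010392} = \left(-842521\right) \frac{1}{3010392} = - \frac{842521}{3010392}$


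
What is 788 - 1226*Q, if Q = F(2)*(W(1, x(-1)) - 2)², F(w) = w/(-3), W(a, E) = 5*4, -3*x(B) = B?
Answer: 265604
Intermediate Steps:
x(B) = -B/3
W(a, E) = 20
F(w) = -w/3 (F(w) = w*(-⅓) = -w/3)
Q = -216 (Q = (-⅓*2)*(20 - 2)² = -⅔*18² = -⅔*324 = -216)
788 - 1226*Q = 788 - 1226*(-216) = 788 + 264816 = 265604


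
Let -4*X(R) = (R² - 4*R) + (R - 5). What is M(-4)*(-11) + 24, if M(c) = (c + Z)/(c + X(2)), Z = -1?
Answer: -4/9 ≈ -0.44444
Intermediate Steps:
X(R) = 5/4 - R²/4 + 3*R/4 (X(R) = -((R² - 4*R) + (R - 5))/4 = -((R² - 4*R) + (-5 + R))/4 = -(-5 + R² - 3*R)/4 = 5/4 - R²/4 + 3*R/4)
M(c) = (-1 + c)/(7/4 + c) (M(c) = (c - 1)/(c + (5/4 - ¼*2² + (¾)*2)) = (-1 + c)/(c + (5/4 - ¼*4 + 3/2)) = (-1 + c)/(c + (5/4 - 1 + 3/2)) = (-1 + c)/(c + 7/4) = (-1 + c)/(7/4 + c))
M(-4)*(-11) + 24 = (4*(-1 - 4)/(7 + 4*(-4)))*(-11) + 24 = (4*(-5)/(7 - 16))*(-11) + 24 = (4*(-5)/(-9))*(-11) + 24 = (4*(-⅑)*(-5))*(-11) + 24 = (20/9)*(-11) + 24 = -220/9 + 24 = -4/9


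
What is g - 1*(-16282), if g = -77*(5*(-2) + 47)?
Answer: 13433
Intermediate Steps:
g = -2849 (g = -77*(-10 + 47) = -77*37 = -2849)
g - 1*(-16282) = -2849 - 1*(-16282) = -2849 + 16282 = 13433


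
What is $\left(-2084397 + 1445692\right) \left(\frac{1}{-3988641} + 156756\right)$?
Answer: $- \frac{399346091286669475}{3988641} \approx -1.0012 \cdot 10^{11}$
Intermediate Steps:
$\left(-2084397 + 1445692\right) \left(\frac{1}{-3988641} + 156756\right) = - 638705 \left(- \frac{1}{3988641} + 156756\right) = \left(-638705\right) \frac{625243408595}{3988641} = - \frac{399346091286669475}{3988641}$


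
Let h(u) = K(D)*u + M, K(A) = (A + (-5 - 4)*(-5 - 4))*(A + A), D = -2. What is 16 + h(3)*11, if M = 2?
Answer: -10390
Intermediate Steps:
K(A) = 2*A*(81 + A) (K(A) = (A - 9*(-9))*(2*A) = (A + 81)*(2*A) = (81 + A)*(2*A) = 2*A*(81 + A))
h(u) = 2 - 316*u (h(u) = (2*(-2)*(81 - 2))*u + 2 = (2*(-2)*79)*u + 2 = -316*u + 2 = 2 - 316*u)
16 + h(3)*11 = 16 + (2 - 316*3)*11 = 16 + (2 - 948)*11 = 16 - 946*11 = 16 - 10406 = -10390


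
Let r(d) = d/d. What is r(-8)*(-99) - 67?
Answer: -166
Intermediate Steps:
r(d) = 1
r(-8)*(-99) - 67 = 1*(-99) - 67 = -99 - 67 = -166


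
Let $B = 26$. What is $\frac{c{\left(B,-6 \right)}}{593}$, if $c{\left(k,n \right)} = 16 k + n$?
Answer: $\frac{410}{593} \approx 0.6914$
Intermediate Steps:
$c{\left(k,n \right)} = n + 16 k$
$\frac{c{\left(B,-6 \right)}}{593} = \frac{-6 + 16 \cdot 26}{593} = \left(-6 + 416\right) \frac{1}{593} = 410 \cdot \frac{1}{593} = \frac{410}{593}$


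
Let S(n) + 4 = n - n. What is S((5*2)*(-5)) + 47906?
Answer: 47902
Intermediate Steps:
S(n) = -4 (S(n) = -4 + (n - n) = -4 + 0 = -4)
S((5*2)*(-5)) + 47906 = -4 + 47906 = 47902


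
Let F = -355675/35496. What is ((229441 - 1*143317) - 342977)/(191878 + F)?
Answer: -9117254088/6810545813 ≈ -1.3387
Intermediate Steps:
F = -355675/35496 (F = -355675*1/35496 = -355675/35496 ≈ -10.020)
((229441 - 1*143317) - 342977)/(191878 + F) = ((229441 - 1*143317) - 342977)/(191878 - 355675/35496) = ((229441 - 143317) - 342977)/(6810545813/35496) = (86124 - 342977)*(35496/6810545813) = -256853*35496/6810545813 = -9117254088/6810545813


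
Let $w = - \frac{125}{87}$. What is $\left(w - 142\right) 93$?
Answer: $- \frac{386849}{29} \approx -13340.0$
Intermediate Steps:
$w = - \frac{125}{87}$ ($w = \left(-125\right) \frac{1}{87} = - \frac{125}{87} \approx -1.4368$)
$\left(w - 142\right) 93 = \left(- \frac{125}{87} - 142\right) 93 = \left(- \frac{12479}{87}\right) 93 = - \frac{386849}{29}$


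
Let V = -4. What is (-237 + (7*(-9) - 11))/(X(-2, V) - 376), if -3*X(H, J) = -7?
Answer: 933/1121 ≈ 0.83229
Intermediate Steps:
X(H, J) = 7/3 (X(H, J) = -⅓*(-7) = 7/3)
(-237 + (7*(-9) - 11))/(X(-2, V) - 376) = (-237 + (7*(-9) - 11))/(7/3 - 376) = (-237 + (-63 - 11))/(-1121/3) = (-237 - 74)*(-3/1121) = -311*(-3/1121) = 933/1121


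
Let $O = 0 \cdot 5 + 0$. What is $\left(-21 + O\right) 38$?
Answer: $-798$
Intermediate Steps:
$O = 0$ ($O = 0 + 0 = 0$)
$\left(-21 + O\right) 38 = \left(-21 + 0\right) 38 = \left(-21\right) 38 = -798$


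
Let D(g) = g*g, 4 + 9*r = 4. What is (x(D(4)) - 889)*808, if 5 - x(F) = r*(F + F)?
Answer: -714272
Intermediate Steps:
r = 0 (r = -4/9 + (1/9)*4 = -4/9 + 4/9 = 0)
D(g) = g**2
x(F) = 5 (x(F) = 5 - 0*(F + F) = 5 - 0*2*F = 5 - 1*0 = 5 + 0 = 5)
(x(D(4)) - 889)*808 = (5 - 889)*808 = -884*808 = -714272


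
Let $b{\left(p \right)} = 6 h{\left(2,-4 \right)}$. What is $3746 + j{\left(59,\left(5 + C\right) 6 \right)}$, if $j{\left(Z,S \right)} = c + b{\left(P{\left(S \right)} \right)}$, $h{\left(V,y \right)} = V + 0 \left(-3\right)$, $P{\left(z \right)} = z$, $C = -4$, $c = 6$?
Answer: $3764$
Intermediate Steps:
$h{\left(V,y \right)} = V$ ($h{\left(V,y \right)} = V + 0 = V$)
$b{\left(p \right)} = 12$ ($b{\left(p \right)} = 6 \cdot 2 = 12$)
$j{\left(Z,S \right)} = 18$ ($j{\left(Z,S \right)} = 6 + 12 = 18$)
$3746 + j{\left(59,\left(5 + C\right) 6 \right)} = 3746 + 18 = 3764$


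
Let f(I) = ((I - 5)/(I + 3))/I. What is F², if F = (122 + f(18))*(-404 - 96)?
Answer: 132992790062500/35721 ≈ 3.7231e+9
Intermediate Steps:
f(I) = (-5 + I)/(I*(3 + I)) (f(I) = ((-5 + I)/(3 + I))/I = (-5 + I)/(I*(3 + I)))
F = -11532250/189 (F = (122 + (-5 + 18)/(18*(3 + 18)))*(-404 - 96) = (122 + (1/18)*13/21)*(-500) = (122 + (1/18)*(1/21)*13)*(-500) = (122 + 13/378)*(-500) = (46129/378)*(-500) = -11532250/189 ≈ -61017.)
F² = (-11532250/189)² = 132992790062500/35721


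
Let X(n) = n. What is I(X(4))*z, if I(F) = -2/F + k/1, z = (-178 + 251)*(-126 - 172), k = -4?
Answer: 97893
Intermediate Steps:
z = -21754 (z = 73*(-298) = -21754)
I(F) = -4 - 2/F (I(F) = -2/F - 4/1 = -2/F - 4*1 = -2/F - 4 = -4 - 2/F)
I(X(4))*z = (-4 - 2/4)*(-21754) = (-4 - 2*1/4)*(-21754) = (-4 - 1/2)*(-21754) = -9/2*(-21754) = 97893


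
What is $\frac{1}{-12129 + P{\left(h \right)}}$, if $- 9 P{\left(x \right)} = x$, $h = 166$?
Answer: $- \frac{9}{109327} \approx -8.2322 \cdot 10^{-5}$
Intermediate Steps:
$P{\left(x \right)} = - \frac{x}{9}$
$\frac{1}{-12129 + P{\left(h \right)}} = \frac{1}{-12129 - \frac{166}{9}} = \frac{1}{- \frac{109327}{9}} = - \frac{9}{109327}$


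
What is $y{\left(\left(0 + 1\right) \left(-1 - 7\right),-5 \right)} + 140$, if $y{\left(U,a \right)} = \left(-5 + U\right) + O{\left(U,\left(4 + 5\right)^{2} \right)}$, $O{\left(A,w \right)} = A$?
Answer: $119$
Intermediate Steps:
$y{\left(U,a \right)} = -5 + 2 U$ ($y{\left(U,a \right)} = \left(-5 + U\right) + U = -5 + 2 U$)
$y{\left(\left(0 + 1\right) \left(-1 - 7\right),-5 \right)} + 140 = \left(-5 + 2 \left(0 + 1\right) \left(-1 - 7\right)\right) + 140 = \left(-5 + 2 \cdot 1 \left(-8\right)\right) + 140 = \left(-5 + 2 \left(-8\right)\right) + 140 = \left(-5 - 16\right) + 140 = -21 + 140 = 119$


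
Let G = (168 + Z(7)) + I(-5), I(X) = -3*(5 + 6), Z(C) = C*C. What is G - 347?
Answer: -163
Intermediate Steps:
Z(C) = C²
I(X) = -33 (I(X) = -3*11 = -33)
G = 184 (G = (168 + 7²) - 33 = (168 + 49) - 33 = 217 - 33 = 184)
G - 347 = 184 - 347 = -163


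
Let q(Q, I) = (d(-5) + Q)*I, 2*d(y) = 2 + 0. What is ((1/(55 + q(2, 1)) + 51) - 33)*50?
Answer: 26125/29 ≈ 900.86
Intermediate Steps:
d(y) = 1 (d(y) = (2 + 0)/2 = (½)*2 = 1)
q(Q, I) = I*(1 + Q) (q(Q, I) = (1 + Q)*I = I*(1 + Q))
((1/(55 + q(2, 1)) + 51) - 33)*50 = ((1/(55 + 1*(1 + 2)) + 51) - 33)*50 = ((1/(55 + 1*3) + 51) - 33)*50 = ((1/(55 + 3) + 51) - 33)*50 = ((1/58 + 51) - 33)*50 = (2959/58 - 33)*50 = (1045/58)*50 = 26125/29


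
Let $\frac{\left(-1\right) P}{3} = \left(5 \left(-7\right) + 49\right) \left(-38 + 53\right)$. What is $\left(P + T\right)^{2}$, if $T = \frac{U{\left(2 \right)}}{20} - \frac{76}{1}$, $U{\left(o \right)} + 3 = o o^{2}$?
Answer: $\frac{7969329}{16} \approx 4.9808 \cdot 10^{5}$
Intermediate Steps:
$U{\left(o \right)} = -3 + o^{3}$ ($U{\left(o \right)} = -3 + o o^{2} = -3 + o^{3}$)
$P = -630$ ($P = - 3 \left(5 \left(-7\right) + 49\right) \left(-38 + 53\right) = - 3 \left(-35 + 49\right) 15 = - 3 \cdot 14 \cdot 15 = \left(-3\right) 210 = -630$)
$T = - \frac{303}{4}$ ($T = \frac{-3 + 2^{3}}{20} - \frac{76}{1} = \left(-3 + 8\right) \frac{1}{20} - 76 = 5 \cdot \frac{1}{20} - 76 = \frac{1}{4} - 76 = - \frac{303}{4} \approx -75.75$)
$\left(P + T\right)^{2} = \left(-630 - \frac{303}{4}\right)^{2} = \left(- \frac{2823}{4}\right)^{2} = \frac{7969329}{16}$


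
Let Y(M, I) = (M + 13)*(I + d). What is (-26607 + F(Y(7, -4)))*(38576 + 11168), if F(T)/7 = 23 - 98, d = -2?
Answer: -1349654208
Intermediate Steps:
Y(M, I) = (-2 + I)*(13 + M) (Y(M, I) = (M + 13)*(I - 2) = (13 + M)*(-2 + I) = (-2 + I)*(13 + M))
F(T) = -525 (F(T) = 7*(23 - 98) = 7*(-75) = -525)
(-26607 + F(Y(7, -4)))*(38576 + 11168) = (-26607 - 525)*(38576 + 11168) = -27132*49744 = -1349654208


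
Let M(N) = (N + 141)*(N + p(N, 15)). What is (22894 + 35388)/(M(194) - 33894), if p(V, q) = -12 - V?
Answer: -29141/18957 ≈ -1.5372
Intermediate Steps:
M(N) = -1692 - 12*N (M(N) = (N + 141)*(N + (-12 - N)) = (141 + N)*(-12) = -1692 - 12*N)
(22894 + 35388)/(M(194) - 33894) = (22894 + 35388)/((-1692 - 12*194) - 33894) = 58282/((-1692 - 2328) - 33894) = 58282/(-4020 - 33894) = 58282/(-37914) = 58282*(-1/37914) = -29141/18957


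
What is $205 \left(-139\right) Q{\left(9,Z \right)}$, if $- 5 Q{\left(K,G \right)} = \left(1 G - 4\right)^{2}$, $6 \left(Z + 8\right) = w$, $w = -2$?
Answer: $\frac{7801931}{9} \approx 8.6688 \cdot 10^{5}$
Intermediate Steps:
$Z = - \frac{25}{3}$ ($Z = -8 + \frac{1}{6} \left(-2\right) = -8 - \frac{1}{3} = - \frac{25}{3} \approx -8.3333$)
$Q{\left(K,G \right)} = - \frac{\left(-4 + G\right)^{2}}{5}$ ($Q{\left(K,G \right)} = - \frac{\left(1 G - 4\right)^{2}}{5} = - \frac{\left(G - 4\right)^{2}}{5} = - \frac{\left(-4 + G\right)^{2}}{5}$)
$205 \left(-139\right) Q{\left(9,Z \right)} = 205 \left(-139\right) \left(- \frac{\left(-4 - \frac{25}{3}\right)^{2}}{5}\right) = - 28495 \left(- \frac{\left(- \frac{37}{3}\right)^{2}}{5}\right) = - 28495 \left(\left(- \frac{1}{5}\right) \frac{1369}{9}\right) = \left(-28495\right) \left(- \frac{1369}{45}\right) = \frac{7801931}{9}$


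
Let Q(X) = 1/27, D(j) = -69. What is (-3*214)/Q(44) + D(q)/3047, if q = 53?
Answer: -52816767/3047 ≈ -17334.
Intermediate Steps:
Q(X) = 1/27
(-3*214)/Q(44) + D(q)/3047 = (-3*214)/(1/27) - 69/3047 = -642*27 - 69*1/3047 = -17334 - 69/3047 = -52816767/3047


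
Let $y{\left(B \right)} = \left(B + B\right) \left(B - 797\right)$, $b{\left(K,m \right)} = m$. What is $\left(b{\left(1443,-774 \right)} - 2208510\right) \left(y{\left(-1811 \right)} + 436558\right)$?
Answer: $-21833766102456$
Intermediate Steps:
$y{\left(B \right)} = 2 B \left(-797 + B\right)$
$\left(b{\left(1443,-774 \right)} - 2208510\right) \left(y{\left(-1811 \right)} + 436558\right) = \left(-774 - 2208510\right) \left(2 \left(-1811\right) \left(-797 - 1811\right) + 436558\right) = - 2209284 \left(2 \left(-1811\right) \left(-2608\right) + 436558\right) = - 2209284 \left(9446176 + 436558\right) = \left(-2209284\right) 9882734 = -21833766102456$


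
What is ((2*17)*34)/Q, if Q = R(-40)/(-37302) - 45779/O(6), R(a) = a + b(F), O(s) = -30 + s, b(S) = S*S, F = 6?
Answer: 57494816/94869353 ≈ 0.60604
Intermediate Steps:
b(S) = S**2
R(a) = 36 + a (R(a) = a + 6**2 = a + 36 = 36 + a)
Q = 94869353/49736 (Q = (36 - 40)/(-37302) - 45779/(-30 + 6) = -4*(-1/37302) - 45779/(-24) = 2/18651 - 45779*(-1/24) = 2/18651 + 45779/24 = 94869353/49736 ≈ 1907.5)
((2*17)*34)/Q = ((2*17)*34)/(94869353/49736) = (34*34)*(49736/94869353) = 1156*(49736/94869353) = 57494816/94869353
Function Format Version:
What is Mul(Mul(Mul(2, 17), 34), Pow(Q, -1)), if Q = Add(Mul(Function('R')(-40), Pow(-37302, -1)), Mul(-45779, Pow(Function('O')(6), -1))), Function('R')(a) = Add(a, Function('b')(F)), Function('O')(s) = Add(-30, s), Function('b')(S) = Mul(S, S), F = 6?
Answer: Rational(57494816, 94869353) ≈ 0.60604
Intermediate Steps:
Function('b')(S) = Pow(S, 2)
Function('R')(a) = Add(36, a) (Function('R')(a) = Add(a, Pow(6, 2)) = Add(a, 36) = Add(36, a))
Q = Rational(94869353, 49736) (Q = Add(Mul(Add(36, -40), Pow(-37302, -1)), Mul(-45779, Pow(Add(-30, 6), -1))) = Add(Mul(-4, Rational(-1, 37302)), Mul(-45779, Pow(-24, -1))) = Add(Rational(2, 18651), Mul(-45779, Rational(-1, 24))) = Add(Rational(2, 18651), Rational(45779, 24)) = Rational(94869353, 49736) ≈ 1907.5)
Mul(Mul(Mul(2, 17), 34), Pow(Q, -1)) = Mul(Mul(Mul(2, 17), 34), Pow(Rational(94869353, 49736), -1)) = Mul(Mul(34, 34), Rational(49736, 94869353)) = Mul(1156, Rational(49736, 94869353)) = Rational(57494816, 94869353)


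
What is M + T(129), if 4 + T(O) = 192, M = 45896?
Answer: 46084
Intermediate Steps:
T(O) = 188 (T(O) = -4 + 192 = 188)
M + T(129) = 45896 + 188 = 46084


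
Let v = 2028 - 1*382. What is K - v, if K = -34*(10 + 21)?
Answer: -2700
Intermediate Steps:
K = -1054 (K = -34*31 = -1054)
v = 1646 (v = 2028 - 382 = 1646)
K - v = -1054 - 1*1646 = -1054 - 1646 = -2700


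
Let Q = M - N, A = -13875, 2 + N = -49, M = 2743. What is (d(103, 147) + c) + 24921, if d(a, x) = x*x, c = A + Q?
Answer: 35449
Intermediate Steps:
N = -51 (N = -2 - 49 = -51)
Q = 2794 (Q = 2743 - 1*(-51) = 2743 + 51 = 2794)
c = -11081 (c = -13875 + 2794 = -11081)
d(a, x) = x²
(d(103, 147) + c) + 24921 = (147² - 11081) + 24921 = (21609 - 11081) + 24921 = 10528 + 24921 = 35449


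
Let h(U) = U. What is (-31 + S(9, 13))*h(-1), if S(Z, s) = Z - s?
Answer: 35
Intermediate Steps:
(-31 + S(9, 13))*h(-1) = (-31 + (9 - 1*13))*(-1) = (-31 + (9 - 13))*(-1) = (-31 - 4)*(-1) = -35*(-1) = 35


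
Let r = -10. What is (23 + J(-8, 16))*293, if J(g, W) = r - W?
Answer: -879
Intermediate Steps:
J(g, W) = -10 - W
(23 + J(-8, 16))*293 = (23 + (-10 - 1*16))*293 = (23 + (-10 - 16))*293 = (23 - 26)*293 = -3*293 = -879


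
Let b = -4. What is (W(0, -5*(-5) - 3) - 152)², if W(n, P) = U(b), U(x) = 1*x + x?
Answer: 25600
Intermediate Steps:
U(x) = 2*x (U(x) = x + x = 2*x)
W(n, P) = -8 (W(n, P) = 2*(-4) = -8)
(W(0, -5*(-5) - 3) - 152)² = (-8 - 152)² = (-160)² = 25600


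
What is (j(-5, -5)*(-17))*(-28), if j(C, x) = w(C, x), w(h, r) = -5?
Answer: -2380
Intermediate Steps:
j(C, x) = -5
(j(-5, -5)*(-17))*(-28) = -5*(-17)*(-28) = 85*(-28) = -2380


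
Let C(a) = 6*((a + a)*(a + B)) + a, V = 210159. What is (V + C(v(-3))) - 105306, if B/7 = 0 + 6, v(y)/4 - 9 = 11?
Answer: 222053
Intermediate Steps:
v(y) = 80 (v(y) = 36 + 4*11 = 36 + 44 = 80)
B = 42 (B = 7*(0 + 6) = 7*6 = 42)
C(a) = a + 12*a*(42 + a) (C(a) = 6*((a + a)*(a + 42)) + a = 6*((2*a)*(42 + a)) + a = 6*(2*a*(42 + a)) + a = 12*a*(42 + a) + a = a + 12*a*(42 + a))
(V + C(v(-3))) - 105306 = (210159 + 80*(505 + 12*80)) - 105306 = (210159 + 80*(505 + 960)) - 105306 = (210159 + 80*1465) - 105306 = (210159 + 117200) - 105306 = 327359 - 105306 = 222053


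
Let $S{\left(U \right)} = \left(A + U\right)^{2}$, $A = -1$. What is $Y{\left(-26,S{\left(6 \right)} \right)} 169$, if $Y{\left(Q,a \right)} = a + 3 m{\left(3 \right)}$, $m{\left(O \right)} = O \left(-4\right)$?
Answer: $-1859$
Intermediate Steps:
$S{\left(U \right)} = \left(-1 + U\right)^{2}$
$m{\left(O \right)} = - 4 O$
$Y{\left(Q,a \right)} = -36 + a$ ($Y{\left(Q,a \right)} = a + 3 \left(\left(-4\right) 3\right) = a + 3 \left(-12\right) = a - 36 = -36 + a$)
$Y{\left(-26,S{\left(6 \right)} \right)} 169 = \left(-36 + \left(-1 + 6\right)^{2}\right) 169 = \left(-36 + 5^{2}\right) 169 = \left(-36 + 25\right) 169 = \left(-11\right) 169 = -1859$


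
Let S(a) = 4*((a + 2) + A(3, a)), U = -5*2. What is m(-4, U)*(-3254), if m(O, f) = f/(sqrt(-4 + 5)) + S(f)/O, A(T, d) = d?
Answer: -26032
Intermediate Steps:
U = -10
S(a) = 8 + 8*a (S(a) = 4*((a + 2) + a) = 4*((2 + a) + a) = 4*(2 + 2*a) = 8 + 8*a)
m(O, f) = f + (8 + 8*f)/O (m(O, f) = f/(sqrt(-4 + 5)) + (8 + 8*f)/O = f/(sqrt(1)) + (8 + 8*f)/O = f/1 + (8 + 8*f)/O = f*1 + (8 + 8*f)/O = f + (8 + 8*f)/O)
m(-4, U)*(-3254) = ((8 + 8*(-10) - 4*(-10))/(-4))*(-3254) = -(8 - 80 + 40)/4*(-3254) = -1/4*(-32)*(-3254) = 8*(-3254) = -26032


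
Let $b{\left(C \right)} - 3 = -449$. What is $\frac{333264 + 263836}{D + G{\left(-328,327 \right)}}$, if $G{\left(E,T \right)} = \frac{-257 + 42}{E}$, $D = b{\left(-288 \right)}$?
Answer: $- \frac{195848800}{146073} \approx -1340.8$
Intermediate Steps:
$b{\left(C \right)} = -446$ ($b{\left(C \right)} = 3 - 449 = -446$)
$D = -446$
$G{\left(E,T \right)} = - \frac{215}{E}$
$\frac{333264 + 263836}{D + G{\left(-328,327 \right)}} = \frac{333264 + 263836}{-446 - \frac{215}{-328}} = \frac{597100}{-446 - - \frac{215}{328}} = \frac{597100}{-446 + \frac{215}{328}} = \frac{597100}{- \frac{146073}{328}} = 597100 \left(- \frac{328}{146073}\right) = - \frac{195848800}{146073}$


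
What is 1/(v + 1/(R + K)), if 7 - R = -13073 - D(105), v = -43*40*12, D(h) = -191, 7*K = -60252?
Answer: -29971/618601433 ≈ -4.8450e-5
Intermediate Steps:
K = -60252/7 (K = (⅐)*(-60252) = -60252/7 ≈ -8607.4)
v = -20640 (v = -1720*12 = -20640)
R = 12889 (R = 7 - (-13073 - 1*(-191)) = 7 - (-13073 + 191) = 7 - 1*(-12882) = 7 + 12882 = 12889)
1/(v + 1/(R + K)) = 1/(-20640 + 1/(12889 - 60252/7)) = 1/(-20640 + 1/(29971/7)) = 1/(-20640 + 7/29971) = 1/(-618601433/29971) = -29971/618601433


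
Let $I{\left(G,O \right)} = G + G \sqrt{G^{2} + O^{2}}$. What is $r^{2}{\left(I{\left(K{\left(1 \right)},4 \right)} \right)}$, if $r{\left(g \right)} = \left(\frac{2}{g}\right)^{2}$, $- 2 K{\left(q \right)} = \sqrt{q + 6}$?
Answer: $\frac{27693056}{987404929} - \frac{2457600 \sqrt{71}}{987404929} \approx 0.0070741$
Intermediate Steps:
$K{\left(q \right)} = - \frac{\sqrt{6 + q}}{2}$ ($K{\left(q \right)} = - \frac{\sqrt{q + 6}}{2} = - \frac{\sqrt{6 + q}}{2}$)
$r{\left(g \right)} = \frac{4}{g^{2}}$
$r^{2}{\left(I{\left(K{\left(1 \right)},4 \right)} \right)} = \left(\frac{4}{\frac{7}{4} \left(1 + \sqrt{\left(- \frac{\sqrt{6 + 1}}{2}\right)^{2} + 4^{2}}\right)^{2}}\right)^{2} = \left(\frac{4}{\frac{7}{4} \left(1 + \sqrt{\left(- \frac{\sqrt{7}}{2}\right)^{2} + 16}\right)^{2}}\right)^{2} = \left(\frac{4}{\frac{7}{4} \left(1 + \sqrt{\frac{7}{4} + 16}\right)^{2}}\right)^{2} = \left(\frac{4}{\frac{7}{4} \left(1 + \sqrt{\frac{71}{4}}\right)^{2}}\right)^{2} = \left(\frac{4}{\frac{7}{4} \left(1 + \frac{\sqrt{71}}{2}\right)^{2}}\right)^{2} = \left(4 \frac{4}{7 \left(1 + \frac{\sqrt{71}}{2}\right)^{2}}\right)^{2} = \left(\frac{16}{7 \left(1 + \frac{\sqrt{71}}{2}\right)^{2}}\right)^{2} = \frac{256}{49 \left(1 + \frac{\sqrt{71}}{2}\right)^{4}}$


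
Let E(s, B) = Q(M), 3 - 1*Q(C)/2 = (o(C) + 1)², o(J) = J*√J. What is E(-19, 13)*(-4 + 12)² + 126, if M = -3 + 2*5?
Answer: -43522 - 1792*√7 ≈ -48263.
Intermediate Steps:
o(J) = J^(3/2)
M = 7 (M = -3 + 10 = 7)
Q(C) = 6 - 2*(1 + C^(3/2))² (Q(C) = 6 - 2*(C^(3/2) + 1)² = 6 - 2*(1 + C^(3/2))²)
E(s, B) = 6 - 2*(1 + 7*√7)² (E(s, B) = 6 - 2*(1 + 7^(3/2))² = 6 - 2*(1 + 7*√7)²)
E(-19, 13)*(-4 + 12)² + 126 = (-682 - 28*√7)*(-4 + 12)² + 126 = (-682 - 28*√7)*8² + 126 = (-682 - 28*√7)*64 + 126 = (-43648 - 1792*√7) + 126 = -43522 - 1792*√7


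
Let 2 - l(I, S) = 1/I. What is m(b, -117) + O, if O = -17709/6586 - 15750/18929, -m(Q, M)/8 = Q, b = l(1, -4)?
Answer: -1436274313/124666394 ≈ -11.521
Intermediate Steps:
l(I, S) = 2 - 1/I
b = 1 (b = 2 - 1/1 = 2 - 1*1 = 2 - 1 = 1)
m(Q, M) = -8*Q
O = -438943161/124666394 (O = -17709*1/6586 - 15750*1/18929 = -17709/6586 - 15750/18929 = -438943161/124666394 ≈ -3.5209)
m(b, -117) + O = -8*1 - 438943161/124666394 = -8 - 438943161/124666394 = -1436274313/124666394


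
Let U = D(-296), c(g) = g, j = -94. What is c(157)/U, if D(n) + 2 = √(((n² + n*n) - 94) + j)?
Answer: 157/87520 + 157*√43761/87520 ≈ 0.37706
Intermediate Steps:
D(n) = -2 + √(-188 + 2*n²) (D(n) = -2 + √(((n² + n*n) - 94) - 94) = -2 + √(((n² + n²) - 94) - 94) = -2 + √((2*n² - 94) - 94) = -2 + √((-94 + 2*n²) - 94) = -2 + √(-188 + 2*n²))
U = -2 + 2*√43761 (U = -2 + √(-188 + 2*(-296)²) = -2 + √(-188 + 2*87616) = -2 + √(-188 + 175232) = -2 + √175044 = -2 + 2*√43761 ≈ 416.38)
c(157)/U = 157/(-2 + 2*√43761)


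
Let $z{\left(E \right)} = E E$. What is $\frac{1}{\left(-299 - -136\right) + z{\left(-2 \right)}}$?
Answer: $- \frac{1}{159} \approx -0.0062893$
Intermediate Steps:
$z{\left(E \right)} = E^{2}$
$\frac{1}{\left(-299 - -136\right) + z{\left(-2 \right)}} = \frac{1}{\left(-299 - -136\right) + \left(-2\right)^{2}} = \frac{1}{\left(-299 + 136\right) + 4} = \frac{1}{-163 + 4} = \frac{1}{-159} = - \frac{1}{159}$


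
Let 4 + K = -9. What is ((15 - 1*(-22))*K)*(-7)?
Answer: 3367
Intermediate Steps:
K = -13 (K = -4 - 9 = -13)
((15 - 1*(-22))*K)*(-7) = ((15 - 1*(-22))*(-13))*(-7) = ((15 + 22)*(-13))*(-7) = (37*(-13))*(-7) = -481*(-7) = 3367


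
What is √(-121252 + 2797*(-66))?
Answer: I*√305854 ≈ 553.04*I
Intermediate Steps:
√(-121252 + 2797*(-66)) = √(-121252 - 184602) = √(-305854) = I*√305854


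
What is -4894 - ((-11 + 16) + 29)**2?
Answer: -6050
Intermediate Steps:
-4894 - ((-11 + 16) + 29)**2 = -4894 - (5 + 29)**2 = -4894 - 1*34**2 = -4894 - 1*1156 = -4894 - 1156 = -6050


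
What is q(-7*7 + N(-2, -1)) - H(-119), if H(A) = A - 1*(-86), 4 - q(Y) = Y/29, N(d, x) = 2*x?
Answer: 1124/29 ≈ 38.759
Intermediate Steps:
q(Y) = 4 - Y/29
H(A) = 86 + A (H(A) = A + 86 = 86 + A)
q(-7*7 + N(-2, -1)) - H(-119) = (4 - (-7*7 + 2*(-1))/29) - (86 - 119) = (4 - (-49 - 2)/29) - 1*(-33) = (4 - 1/29*(-51)) + 33 = (4 + 51/29) + 33 = 167/29 + 33 = 1124/29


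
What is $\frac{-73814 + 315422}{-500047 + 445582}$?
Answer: $- \frac{80536}{18155} \approx -4.436$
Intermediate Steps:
$\frac{-73814 + 315422}{-500047 + 445582} = \frac{241608}{-54465} = 241608 \left(- \frac{1}{54465}\right) = - \frac{80536}{18155}$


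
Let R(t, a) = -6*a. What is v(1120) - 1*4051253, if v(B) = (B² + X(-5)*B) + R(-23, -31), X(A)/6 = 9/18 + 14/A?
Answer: -2812123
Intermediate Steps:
X(A) = 3 + 84/A (X(A) = 6*(9/18 + 14/A) = 6*(9*(1/18) + 14/A) = 6*(½ + 14/A) = 3 + 84/A)
v(B) = 186 + B² - 69*B/5 (v(B) = (B² + (3 + 84/(-5))*B) - 6*(-31) = (B² + (3 + 84*(-⅕))*B) + 186 = (B² + (3 - 84/5)*B) + 186 = (B² - 69*B/5) + 186 = 186 + B² - 69*B/5)
v(1120) - 1*4051253 = (186 + 1120² - 69/5*1120) - 1*4051253 = (186 + 1254400 - 15456) - 4051253 = 1239130 - 4051253 = -2812123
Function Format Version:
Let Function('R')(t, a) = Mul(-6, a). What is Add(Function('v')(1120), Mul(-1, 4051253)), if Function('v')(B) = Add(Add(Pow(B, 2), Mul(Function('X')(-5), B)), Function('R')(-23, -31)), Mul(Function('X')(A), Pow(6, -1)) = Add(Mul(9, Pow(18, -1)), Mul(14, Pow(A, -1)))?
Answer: -2812123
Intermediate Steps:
Function('X')(A) = Add(3, Mul(84, Pow(A, -1))) (Function('X')(A) = Mul(6, Add(Mul(9, Pow(18, -1)), Mul(14, Pow(A, -1)))) = Mul(6, Add(Mul(9, Rational(1, 18)), Mul(14, Pow(A, -1)))) = Mul(6, Add(Rational(1, 2), Mul(14, Pow(A, -1)))) = Add(3, Mul(84, Pow(A, -1))))
Function('v')(B) = Add(186, Pow(B, 2), Mul(Rational(-69, 5), B)) (Function('v')(B) = Add(Add(Pow(B, 2), Mul(Add(3, Mul(84, Pow(-5, -1))), B)), Mul(-6, -31)) = Add(Add(Pow(B, 2), Mul(Add(3, Mul(84, Rational(-1, 5))), B)), 186) = Add(Add(Pow(B, 2), Mul(Add(3, Rational(-84, 5)), B)), 186) = Add(Add(Pow(B, 2), Mul(Rational(-69, 5), B)), 186) = Add(186, Pow(B, 2), Mul(Rational(-69, 5), B)))
Add(Function('v')(1120), Mul(-1, 4051253)) = Add(Add(186, Pow(1120, 2), Mul(Rational(-69, 5), 1120)), Mul(-1, 4051253)) = Add(Add(186, 1254400, -15456), -4051253) = Add(1239130, -4051253) = -2812123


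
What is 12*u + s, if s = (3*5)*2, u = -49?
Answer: -558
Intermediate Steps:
s = 30 (s = 15*2 = 30)
12*u + s = 12*(-49) + 30 = -588 + 30 = -558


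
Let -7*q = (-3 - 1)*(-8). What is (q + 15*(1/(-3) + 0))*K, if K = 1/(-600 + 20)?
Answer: 67/4060 ≈ 0.016502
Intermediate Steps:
q = -32/7 (q = -(-3 - 1)*(-8)/7 = -(-4)*(-8)/7 = -⅐*32 = -32/7 ≈ -4.5714)
K = -1/580 (K = 1/(-580) = -1/580 ≈ -0.0017241)
(q + 15*(1/(-3) + 0))*K = (-32/7 + 15*(1/(-3) + 0))*(-1/580) = (-32/7 + 15*(-⅓ + 0))*(-1/580) = (-32/7 + 15*(-⅓))*(-1/580) = (-32/7 - 5)*(-1/580) = -67/7*(-1/580) = 67/4060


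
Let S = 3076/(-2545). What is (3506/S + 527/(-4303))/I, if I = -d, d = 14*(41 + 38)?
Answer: 2742592883/1045646212 ≈ 2.6229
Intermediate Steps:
d = 1106 (d = 14*79 = 1106)
S = -3076/2545 (S = 3076*(-1/2545) = -3076/2545 ≈ -1.2086)
I = -1106 (I = -1*1106 = -1106)
(3506/S + 527/(-4303))/I = (3506/(-3076/2545) + 527/(-4303))/(-1106) = (3506*(-2545/3076) + 527*(-1/4303))*(-1/1106) = (-4461385/1538 - 527/4303)*(-1/1106) = -19198150181/6618014*(-1/1106) = 2742592883/1045646212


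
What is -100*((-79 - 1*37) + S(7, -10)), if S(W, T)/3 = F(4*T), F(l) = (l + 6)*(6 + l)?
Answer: -335200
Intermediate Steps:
F(l) = (6 + l)² (F(l) = (6 + l)*(6 + l) = (6 + l)²)
S(W, T) = 3*(6 + 4*T)²
-100*((-79 - 1*37) + S(7, -10)) = -100*((-79 - 1*37) + 12*(3 + 2*(-10))²) = -100*((-79 - 37) + 12*(3 - 20)²) = -100*(-116 + 12*(-17)²) = -100*(-116 + 12*289) = -100*(-116 + 3468) = -100*3352 = -335200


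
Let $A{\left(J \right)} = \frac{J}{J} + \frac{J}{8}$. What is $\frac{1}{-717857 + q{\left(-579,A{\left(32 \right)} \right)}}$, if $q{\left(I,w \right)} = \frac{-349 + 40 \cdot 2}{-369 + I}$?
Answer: $- \frac{948}{680528167} \approx -1.393 \cdot 10^{-6}$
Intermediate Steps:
$A{\left(J \right)} = 1 + \frac{J}{8}$ ($A{\left(J \right)} = 1 + J \frac{1}{8} = 1 + \frac{J}{8}$)
$q{\left(I,w \right)} = - \frac{269}{-369 + I}$ ($q{\left(I,w \right)} = \frac{-349 + 80}{-369 + I} = - \frac{269}{-369 + I}$)
$\frac{1}{-717857 + q{\left(-579,A{\left(32 \right)} \right)}} = \frac{1}{-717857 - \frac{269}{-369 - 579}} = \frac{1}{-717857 - \frac{269}{-948}} = \frac{1}{-717857 - - \frac{269}{948}} = \frac{1}{-717857 + \frac{269}{948}} = \frac{1}{- \frac{680528167}{948}} = - \frac{948}{680528167}$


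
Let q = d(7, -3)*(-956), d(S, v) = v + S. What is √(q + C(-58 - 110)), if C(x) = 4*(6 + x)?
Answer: 2*I*√1118 ≈ 66.873*I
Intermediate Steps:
d(S, v) = S + v
C(x) = 24 + 4*x
q = -3824 (q = (7 - 3)*(-956) = 4*(-956) = -3824)
√(q + C(-58 - 110)) = √(-3824 + (24 + 4*(-58 - 110))) = √(-3824 + (24 + 4*(-168))) = √(-3824 + (24 - 672)) = √(-3824 - 648) = √(-4472) = 2*I*√1118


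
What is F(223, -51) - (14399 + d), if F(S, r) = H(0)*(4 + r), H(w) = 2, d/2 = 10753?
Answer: -35999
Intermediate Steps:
d = 21506 (d = 2*10753 = 21506)
F(S, r) = 8 + 2*r (F(S, r) = 2*(4 + r) = 8 + 2*r)
F(223, -51) - (14399 + d) = (8 + 2*(-51)) - (14399 + 21506) = (8 - 102) - 1*35905 = -94 - 35905 = -35999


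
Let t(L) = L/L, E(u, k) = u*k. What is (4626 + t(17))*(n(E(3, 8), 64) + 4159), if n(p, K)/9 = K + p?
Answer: 22908277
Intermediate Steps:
E(u, k) = k*u
n(p, K) = 9*K + 9*p (n(p, K) = 9*(K + p) = 9*K + 9*p)
t(L) = 1
(4626 + t(17))*(n(E(3, 8), 64) + 4159) = (4626 + 1)*((9*64 + 9*(8*3)) + 4159) = 4627*((576 + 9*24) + 4159) = 4627*((576 + 216) + 4159) = 4627*(792 + 4159) = 4627*4951 = 22908277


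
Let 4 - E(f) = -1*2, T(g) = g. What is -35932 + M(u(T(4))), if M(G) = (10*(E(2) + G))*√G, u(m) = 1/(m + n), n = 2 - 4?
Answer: -35932 + 65*√2/2 ≈ -35886.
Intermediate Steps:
n = -2
u(m) = 1/(-2 + m) (u(m) = 1/(m - 2) = 1/(-2 + m))
E(f) = 6 (E(f) = 4 - (-1)*2 = 4 - 1*(-2) = 4 + 2 = 6)
M(G) = √G*(60 + 10*G) (M(G) = (10*(6 + G))*√G = (60 + 10*G)*√G = √G*(60 + 10*G))
-35932 + M(u(T(4))) = -35932 + 10*√(1/(-2 + 4))*(6 + 1/(-2 + 4)) = -35932 + 10*√(1/2)*(6 + 1/2) = -35932 + 10*√(½)*(6 + ½) = -35932 + 10*(√2/2)*(13/2) = -35932 + 65*√2/2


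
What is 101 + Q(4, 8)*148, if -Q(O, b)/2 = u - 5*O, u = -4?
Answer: 7205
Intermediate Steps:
Q(O, b) = 8 + 10*O (Q(O, b) = -2*(-4 - 5*O) = 8 + 10*O)
101 + Q(4, 8)*148 = 101 + (8 + 10*4)*148 = 101 + (8 + 40)*148 = 101 + 48*148 = 101 + 7104 = 7205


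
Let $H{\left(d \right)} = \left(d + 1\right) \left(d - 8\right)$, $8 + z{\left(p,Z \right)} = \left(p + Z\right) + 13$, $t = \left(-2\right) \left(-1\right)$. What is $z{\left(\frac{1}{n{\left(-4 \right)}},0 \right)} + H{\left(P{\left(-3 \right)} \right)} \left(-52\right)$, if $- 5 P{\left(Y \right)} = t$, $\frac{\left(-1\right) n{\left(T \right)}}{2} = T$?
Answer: $\frac{53441}{200} \approx 267.21$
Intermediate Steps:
$n{\left(T \right)} = - 2 T$
$t = 2$
$z{\left(p,Z \right)} = 5 + Z + p$ ($z{\left(p,Z \right)} = -8 + \left(\left(p + Z\right) + 13\right) = -8 + \left(\left(Z + p\right) + 13\right) = -8 + \left(13 + Z + p\right) = 5 + Z + p$)
$P{\left(Y \right)} = - \frac{2}{5}$ ($P{\left(Y \right)} = \left(- \frac{1}{5}\right) 2 = - \frac{2}{5}$)
$H{\left(d \right)} = \left(1 + d\right) \left(-8 + d\right)$
$z{\left(\frac{1}{n{\left(-4 \right)}},0 \right)} + H{\left(P{\left(-3 \right)} \right)} \left(-52\right) = \left(5 + 0 + \frac{1}{\left(-2\right) \left(-4\right)}\right) + \left(-8 + \left(- \frac{2}{5}\right)^{2} - - \frac{14}{5}\right) \left(-52\right) = \left(5 + 0 + \frac{1}{8}\right) + \left(-8 + \frac{4}{25} + \frac{14}{5}\right) \left(-52\right) = \left(5 + 0 + \frac{1}{8}\right) - - \frac{6552}{25} = \frac{41}{8} + \frac{6552}{25} = \frac{53441}{200}$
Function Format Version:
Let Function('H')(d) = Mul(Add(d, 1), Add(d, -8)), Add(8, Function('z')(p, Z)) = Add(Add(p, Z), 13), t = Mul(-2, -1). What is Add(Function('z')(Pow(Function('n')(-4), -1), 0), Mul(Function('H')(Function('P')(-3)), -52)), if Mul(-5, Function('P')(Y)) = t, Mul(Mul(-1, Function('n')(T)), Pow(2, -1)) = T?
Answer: Rational(53441, 200) ≈ 267.21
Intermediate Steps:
Function('n')(T) = Mul(-2, T)
t = 2
Function('z')(p, Z) = Add(5, Z, p) (Function('z')(p, Z) = Add(-8, Add(Add(p, Z), 13)) = Add(-8, Add(Add(Z, p), 13)) = Add(-8, Add(13, Z, p)) = Add(5, Z, p))
Function('P')(Y) = Rational(-2, 5) (Function('P')(Y) = Mul(Rational(-1, 5), 2) = Rational(-2, 5))
Function('H')(d) = Mul(Add(1, d), Add(-8, d))
Add(Function('z')(Pow(Function('n')(-4), -1), 0), Mul(Function('H')(Function('P')(-3)), -52)) = Add(Add(5, 0, Pow(Mul(-2, -4), -1)), Mul(Add(-8, Pow(Rational(-2, 5), 2), Mul(-7, Rational(-2, 5))), -52)) = Add(Add(5, 0, Pow(8, -1)), Mul(Add(-8, Rational(4, 25), Rational(14, 5)), -52)) = Add(Add(5, 0, Rational(1, 8)), Mul(Rational(-126, 25), -52)) = Add(Rational(41, 8), Rational(6552, 25)) = Rational(53441, 200)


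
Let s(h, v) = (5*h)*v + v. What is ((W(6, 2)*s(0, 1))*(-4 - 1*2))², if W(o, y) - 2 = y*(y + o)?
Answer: 11664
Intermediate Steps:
W(o, y) = 2 + y*(o + y) (W(o, y) = 2 + y*(y + o) = 2 + y*(o + y))
s(h, v) = v + 5*h*v (s(h, v) = 5*h*v + v = v + 5*h*v)
((W(6, 2)*s(0, 1))*(-4 - 1*2))² = (((2 + 2² + 6*2)*(1*(1 + 5*0)))*(-4 - 1*2))² = (((2 + 4 + 12)*(1*(1 + 0)))*(-4 - 2))² = ((18*(1*1))*(-6))² = ((18*1)*(-6))² = (18*(-6))² = (-108)² = 11664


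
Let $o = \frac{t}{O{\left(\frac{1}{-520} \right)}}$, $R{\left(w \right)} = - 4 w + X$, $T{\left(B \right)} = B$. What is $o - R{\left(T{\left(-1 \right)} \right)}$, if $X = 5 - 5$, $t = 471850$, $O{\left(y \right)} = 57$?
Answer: $\frac{471622}{57} \approx 8274.1$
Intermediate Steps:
$X = 0$ ($X = 5 - 5 = 0$)
$R{\left(w \right)} = - 4 w$ ($R{\left(w \right)} = - 4 w + 0 = - 4 w$)
$o = \frac{471850}{57} \approx 8278.1$
$o - R{\left(T{\left(-1 \right)} \right)} = \frac{471850}{57} - \left(-4\right) \left(-1\right) = \frac{471850}{57} - 4 = \frac{471622}{57}$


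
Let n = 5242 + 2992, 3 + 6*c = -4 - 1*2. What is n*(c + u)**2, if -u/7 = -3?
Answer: 6261957/2 ≈ 3.1310e+6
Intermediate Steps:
u = 21 (u = -7*(-3) = 21)
c = -3/2 (c = -1/2 + (-4 - 1*2)/6 = -1/2 + (-4 - 2)/6 = -1/2 + (1/6)*(-6) = -1/2 - 1 = -3/2 ≈ -1.5000)
n = 8234
n*(c + u)**2 = 8234*(-3/2 + 21)**2 = 8234*(39/2)**2 = 8234*(1521/4) = 6261957/2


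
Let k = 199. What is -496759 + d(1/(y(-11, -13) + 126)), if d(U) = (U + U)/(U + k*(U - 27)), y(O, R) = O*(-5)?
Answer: -483005233569/972313 ≈ -4.9676e+5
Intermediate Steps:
y(O, R) = -5*O
d(U) = 2*U/(-5373 + 200*U) (d(U) = (U + U)/(U + 199*(U - 27)) = (2*U)/(U + 199*(-27 + U)) = (2*U)/(U + (-5373 + 199*U)) = (2*U)/(-5373 + 200*U) = 2*U/(-5373 + 200*U))
-496759 + d(1/(y(-11, -13) + 126)) = -496759 + 2/((-5*(-11) + 126)*(-5373 + 200/(-5*(-11) + 126))) = -496759 + 2/((55 + 126)*(-5373 + 200/(55 + 126))) = -496759 + 2/(181*(-5373 + 200/181)) = -496759 + 2*(1/181)/(-5373 + 200*(1/181)) = -496759 + 2*(1/181)/(-5373 + 200/181) = -496759 + 2*(1/181)/(-972313/181) = -496759 + 2*(1/181)*(-181/972313) = -496759 - 2/972313 = -483005233569/972313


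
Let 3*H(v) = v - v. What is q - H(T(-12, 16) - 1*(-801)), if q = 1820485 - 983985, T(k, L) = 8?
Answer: 836500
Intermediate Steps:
q = 836500
H(v) = 0 (H(v) = (v - v)/3 = (1/3)*0 = 0)
q - H(T(-12, 16) - 1*(-801)) = 836500 - 1*0 = 836500 + 0 = 836500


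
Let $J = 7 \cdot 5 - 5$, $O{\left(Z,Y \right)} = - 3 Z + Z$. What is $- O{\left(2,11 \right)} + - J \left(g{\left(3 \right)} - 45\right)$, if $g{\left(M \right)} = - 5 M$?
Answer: $1804$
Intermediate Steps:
$O{\left(Z,Y \right)} = - 2 Z$
$J = 30$ ($J = 35 - 5 = 30$)
$- O{\left(2,11 \right)} + - J \left(g{\left(3 \right)} - 45\right) = - \left(-2\right) 2 + \left(-1\right) 30 \left(\left(-5\right) 3 - 45\right) = \left(-1\right) \left(-4\right) - 30 \left(-15 - 45\right) = 4 - -1800 = 4 + 1800 = 1804$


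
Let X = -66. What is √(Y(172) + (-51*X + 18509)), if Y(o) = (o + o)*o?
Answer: √81043 ≈ 284.68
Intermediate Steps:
Y(o) = 2*o² (Y(o) = (2*o)*o = 2*o²)
√(Y(172) + (-51*X + 18509)) = √(2*172² + (-51*(-66) + 18509)) = √(2*29584 + (3366 + 18509)) = √(59168 + 21875) = √81043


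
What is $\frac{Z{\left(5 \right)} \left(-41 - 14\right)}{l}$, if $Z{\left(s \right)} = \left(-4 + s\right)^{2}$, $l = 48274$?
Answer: $- \frac{55}{48274} \approx -0.0011393$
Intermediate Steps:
$\frac{Z{\left(5 \right)} \left(-41 - 14\right)}{l} = \frac{\left(-4 + 5\right)^{2} \left(-41 - 14\right)}{48274} = 1^{2} \left(-55\right) \frac{1}{48274} = 1 \left(-55\right) \frac{1}{48274} = \left(-55\right) \frac{1}{48274} = - \frac{55}{48274}$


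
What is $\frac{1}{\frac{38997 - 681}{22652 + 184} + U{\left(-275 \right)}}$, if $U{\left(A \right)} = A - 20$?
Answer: $- \frac{1903}{558192} \approx -0.0034092$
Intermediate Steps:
$U{\left(A \right)} = -20 + A$
$\frac{1}{\frac{38997 - 681}{22652 + 184} + U{\left(-275 \right)}} = \frac{1}{\frac{38997 - 681}{22652 + 184} - 295} = \frac{1}{\frac{38316}{22836} - 295} = \frac{1}{38316 \cdot \frac{1}{22836} - 295} = \frac{1}{\frac{3193}{1903} - 295} = \frac{1}{- \frac{558192}{1903}} = - \frac{1903}{558192}$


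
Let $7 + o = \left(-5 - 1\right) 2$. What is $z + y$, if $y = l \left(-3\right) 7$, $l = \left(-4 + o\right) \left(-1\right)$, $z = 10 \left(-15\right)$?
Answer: $-633$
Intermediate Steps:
$o = -19$ ($o = -7 + \left(-5 - 1\right) 2 = -7 - 12 = -19$)
$z = -150$
$l = 23$ ($l = \left(-4 - 19\right) \left(-1\right) = \left(-23\right) \left(-1\right) = 23$)
$y = -483$ ($y = 23 \left(-3\right) 7 = \left(-69\right) 7 = -483$)
$z + y = -150 - 483 = -633$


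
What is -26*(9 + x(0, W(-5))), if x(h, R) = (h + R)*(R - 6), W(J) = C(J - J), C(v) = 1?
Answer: -104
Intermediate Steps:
W(J) = 1
x(h, R) = (-6 + R)*(R + h) (x(h, R) = (R + h)*(-6 + R) = (-6 + R)*(R + h))
-26*(9 + x(0, W(-5))) = -26*(9 + (1**2 - 6*1 - 6*0 + 1*0)) = -26*(9 + (1 - 6 + 0 + 0)) = -26*(9 - 5) = -26*4 = -104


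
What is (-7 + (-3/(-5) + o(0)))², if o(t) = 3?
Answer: 289/25 ≈ 11.560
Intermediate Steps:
(-7 + (-3/(-5) + o(0)))² = (-7 + (-3/(-5) + 3))² = (-7 + (-3*(-⅕) + 3))² = (-7 + (⅗ + 3))² = (-7 + 18/5)² = (-17/5)² = 289/25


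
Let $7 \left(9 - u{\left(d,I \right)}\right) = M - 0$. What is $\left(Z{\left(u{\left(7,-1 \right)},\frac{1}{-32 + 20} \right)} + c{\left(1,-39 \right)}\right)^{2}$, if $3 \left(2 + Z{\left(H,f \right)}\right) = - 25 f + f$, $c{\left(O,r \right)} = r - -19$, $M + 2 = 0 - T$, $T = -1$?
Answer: $\frac{4096}{9} \approx 455.11$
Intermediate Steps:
$M = -1$ ($M = -2 + \left(0 - -1\right) = -2 + \left(0 + 1\right) = -2 + 1 = -1$)
$c{\left(O,r \right)} = 19 + r$ ($c{\left(O,r \right)} = r + 19 = 19 + r$)
$u{\left(d,I \right)} = \frac{64}{7}$ ($u{\left(d,I \right)} = 9 - \frac{-1 - 0}{7} = 9 - \frac{-1 + 0}{7} = 9 - - \frac{1}{7} = 9 + \frac{1}{7} = \frac{64}{7}$)
$Z{\left(H,f \right)} = -2 - 8 f$ ($Z{\left(H,f \right)} = -2 + \frac{- 25 f + f}{3} = -2 + \frac{\left(-24\right) f}{3} = -2 - 8 f$)
$\left(Z{\left(u{\left(7,-1 \right)},\frac{1}{-32 + 20} \right)} + c{\left(1,-39 \right)}\right)^{2} = \left(\left(-2 - \frac{8}{-32 + 20}\right) + \left(19 - 39\right)\right)^{2} = \left(\left(-2 - \frac{8}{-12}\right) - 20\right)^{2} = \left(\left(-2 - - \frac{2}{3}\right) - 20\right)^{2} = \left(\left(-2 + \frac{2}{3}\right) - 20\right)^{2} = \left(- \frac{4}{3} - 20\right)^{2} = \left(- \frac{64}{3}\right)^{2} = \frac{4096}{9}$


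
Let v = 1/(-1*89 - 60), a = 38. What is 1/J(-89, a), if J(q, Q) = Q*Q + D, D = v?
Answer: 149/215155 ≈ 0.00069252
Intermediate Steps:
v = -1/149 (v = 1/(-89 - 60) = 1/(-149) = -1/149 ≈ -0.0067114)
D = -1/149 ≈ -0.0067114
J(q, Q) = -1/149 + Q² (J(q, Q) = Q*Q - 1/149 = Q² - 1/149 = -1/149 + Q²)
1/J(-89, a) = 1/(-1/149 + 38²) = 1/(-1/149 + 1444) = 1/(215155/149) = 149/215155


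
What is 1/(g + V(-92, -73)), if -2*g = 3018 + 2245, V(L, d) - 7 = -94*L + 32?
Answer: 2/12111 ≈ 0.00016514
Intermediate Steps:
V(L, d) = 39 - 94*L (V(L, d) = 7 + (-94*L + 32) = 7 + (32 - 94*L) = 39 - 94*L)
g = -5263/2 (g = -(3018 + 2245)/2 = -½*5263 = -5263/2 ≈ -2631.5)
1/(g + V(-92, -73)) = 1/(-5263/2 + (39 - 94*(-92))) = 1/(-5263/2 + (39 + 8648)) = 1/(-5263/2 + 8687) = 1/(12111/2) = 2/12111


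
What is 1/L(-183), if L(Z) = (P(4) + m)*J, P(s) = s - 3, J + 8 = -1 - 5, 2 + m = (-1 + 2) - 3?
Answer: 1/42 ≈ 0.023810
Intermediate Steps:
m = -4 (m = -2 + ((-1 + 2) - 3) = -2 + (1 - 3) = -2 - 2 = -4)
J = -14 (J = -8 + (-1 - 5) = -8 - 6 = -14)
P(s) = -3 + s
L(Z) = 42 (L(Z) = ((-3 + 4) - 4)*(-14) = (1 - 4)*(-14) = -3*(-14) = 42)
1/L(-183) = 1/42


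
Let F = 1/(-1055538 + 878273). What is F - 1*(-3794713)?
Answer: 672669799944/177265 ≈ 3.7947e+6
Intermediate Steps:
F = -1/177265 (F = 1/(-177265) = -1/177265 ≈ -5.6413e-6)
F - 1*(-3794713) = -1/177265 - 1*(-3794713) = -1/177265 + 3794713 = 672669799944/177265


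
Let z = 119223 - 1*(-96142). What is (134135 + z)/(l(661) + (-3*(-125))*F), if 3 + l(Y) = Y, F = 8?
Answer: 174750/1829 ≈ 95.544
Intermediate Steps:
l(Y) = -3 + Y
z = 215365 (z = 119223 + 96142 = 215365)
(134135 + z)/(l(661) + (-3*(-125))*F) = (134135 + 215365)/((-3 + 661) - 3*(-125)*8) = 349500/(658 + 375*8) = 349500/(658 + 3000) = 349500/3658 = 349500*(1/3658) = 174750/1829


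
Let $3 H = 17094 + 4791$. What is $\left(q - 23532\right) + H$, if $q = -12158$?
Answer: $-28395$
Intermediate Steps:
$H = 7295$ ($H = \frac{17094 + 4791}{3} = \frac{1}{3} \cdot 21885 = 7295$)
$\left(q - 23532\right) + H = \left(-12158 - 23532\right) + 7295 = -35690 + 7295 = -28395$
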